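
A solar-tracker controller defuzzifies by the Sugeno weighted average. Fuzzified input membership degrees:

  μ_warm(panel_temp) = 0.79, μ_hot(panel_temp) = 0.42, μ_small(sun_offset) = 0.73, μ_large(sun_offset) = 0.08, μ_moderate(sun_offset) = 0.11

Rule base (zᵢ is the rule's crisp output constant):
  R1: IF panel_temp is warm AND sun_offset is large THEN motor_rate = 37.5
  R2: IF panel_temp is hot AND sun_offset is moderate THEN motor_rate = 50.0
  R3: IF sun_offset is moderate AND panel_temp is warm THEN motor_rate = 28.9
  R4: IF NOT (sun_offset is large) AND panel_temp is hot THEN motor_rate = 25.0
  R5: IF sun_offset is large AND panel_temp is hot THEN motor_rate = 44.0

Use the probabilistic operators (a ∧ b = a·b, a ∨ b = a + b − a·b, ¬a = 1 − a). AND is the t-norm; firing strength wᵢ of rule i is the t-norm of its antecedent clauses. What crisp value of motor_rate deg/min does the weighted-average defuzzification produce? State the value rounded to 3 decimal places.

R1 (z=37.5): warm=0.79, large=0.08; AND[a·b] → w = 0.0632
R2 (z=50.0): hot=0.42, moderate=0.11; AND[a·b] → w = 0.0462
R3 (z=28.9): moderate=0.11, warm=0.79; AND[a·b] → w = 0.0869
R4 (z=25.0): ¬large=1−0.08=0.92, hot=0.42; AND[a·b] → w = 0.3864
R5 (z=44.0): large=0.08, hot=0.42; AND[a·b] → w = 0.0336
Weighted average = (0.0632·37.5 + 0.0462·50.0 + 0.0869·28.9 + 0.3864·25.0 + 0.0336·44.0) / (0.0632 + 0.0462 + 0.0869 + 0.3864 + 0.0336)
  = 18.3298 / 0.6163 = 29.742

29.742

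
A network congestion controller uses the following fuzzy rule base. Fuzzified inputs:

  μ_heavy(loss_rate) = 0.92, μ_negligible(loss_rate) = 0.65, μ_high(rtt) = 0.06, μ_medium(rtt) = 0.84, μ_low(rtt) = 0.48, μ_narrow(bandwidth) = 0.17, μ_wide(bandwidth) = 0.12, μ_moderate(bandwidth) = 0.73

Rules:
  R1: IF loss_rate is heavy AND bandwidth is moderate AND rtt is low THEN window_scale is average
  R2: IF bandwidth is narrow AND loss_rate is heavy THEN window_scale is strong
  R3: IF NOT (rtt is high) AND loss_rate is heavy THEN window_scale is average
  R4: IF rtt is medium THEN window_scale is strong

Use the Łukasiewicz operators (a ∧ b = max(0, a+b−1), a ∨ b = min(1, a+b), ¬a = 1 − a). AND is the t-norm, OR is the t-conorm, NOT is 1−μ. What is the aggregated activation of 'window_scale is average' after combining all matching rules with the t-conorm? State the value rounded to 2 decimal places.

R1: heavy=0.92, moderate=0.73, low=0.48; AND[max(0, a+b−1)] → w = 0.13
R2: narrow=0.17, heavy=0.92; AND[max(0, a+b−1)] → w = 0.09
R3: ¬high=1−0.06=0.94, heavy=0.92; AND[max(0, a+b−1)] → w = 0.86
R4: medium=0.84 → w = 0.84
Rules with consequent 'average': {R1, R3} → strengths 0.13, 0.86
Aggregate via t-conorm [min(1, a+b)]: 0.99

0.99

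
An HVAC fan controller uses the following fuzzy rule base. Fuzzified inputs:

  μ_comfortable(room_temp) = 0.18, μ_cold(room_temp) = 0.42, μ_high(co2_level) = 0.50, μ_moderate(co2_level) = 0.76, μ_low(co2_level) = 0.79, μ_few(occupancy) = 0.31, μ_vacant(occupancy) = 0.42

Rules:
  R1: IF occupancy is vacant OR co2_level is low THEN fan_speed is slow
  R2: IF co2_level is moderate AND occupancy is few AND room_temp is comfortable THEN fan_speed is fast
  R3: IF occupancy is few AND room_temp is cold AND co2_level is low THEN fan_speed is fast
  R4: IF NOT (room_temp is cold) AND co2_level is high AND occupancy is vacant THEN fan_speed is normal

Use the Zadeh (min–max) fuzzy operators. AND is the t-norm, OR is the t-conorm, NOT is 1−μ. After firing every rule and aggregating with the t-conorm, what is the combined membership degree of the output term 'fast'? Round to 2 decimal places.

0.31

R1: vacant=0.42, low=0.79; OR[max(a, b)] → w = 0.79
R2: moderate=0.76, few=0.31, comfortable=0.18; AND[min(a, b)] → w = 0.18
R3: few=0.31, cold=0.42, low=0.79; AND[min(a, b)] → w = 0.31
R4: ¬cold=1−0.42=0.58, high=0.50, vacant=0.42; AND[min(a, b)] → w = 0.42
Rules with consequent 'fast': {R2, R3} → strengths 0.18, 0.31
Aggregate via t-conorm [max(a, b)]: 0.31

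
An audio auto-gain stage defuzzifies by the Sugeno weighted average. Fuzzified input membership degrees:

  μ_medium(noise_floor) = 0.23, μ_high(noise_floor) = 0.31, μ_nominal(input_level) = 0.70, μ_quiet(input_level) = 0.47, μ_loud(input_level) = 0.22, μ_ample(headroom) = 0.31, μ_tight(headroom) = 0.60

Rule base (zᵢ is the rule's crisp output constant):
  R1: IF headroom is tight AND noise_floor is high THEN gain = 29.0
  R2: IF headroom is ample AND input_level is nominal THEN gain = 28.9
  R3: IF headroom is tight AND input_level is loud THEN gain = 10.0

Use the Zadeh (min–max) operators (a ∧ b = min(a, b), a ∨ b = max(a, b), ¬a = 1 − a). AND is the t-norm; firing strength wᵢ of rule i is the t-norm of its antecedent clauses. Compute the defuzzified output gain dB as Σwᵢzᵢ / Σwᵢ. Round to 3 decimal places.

R1 (z=29.0): tight=0.60, high=0.31; AND[min(a, b)] → w = 0.31
R2 (z=28.9): ample=0.31, nominal=0.70; AND[min(a, b)] → w = 0.31
R3 (z=10.0): tight=0.60, loud=0.22; AND[min(a, b)] → w = 0.22
Weighted average = (0.31·29.0 + 0.31·28.9 + 0.22·10.0) / (0.31 + 0.31 + 0.22)
  = 20.1490 / 0.8400 = 23.987

23.987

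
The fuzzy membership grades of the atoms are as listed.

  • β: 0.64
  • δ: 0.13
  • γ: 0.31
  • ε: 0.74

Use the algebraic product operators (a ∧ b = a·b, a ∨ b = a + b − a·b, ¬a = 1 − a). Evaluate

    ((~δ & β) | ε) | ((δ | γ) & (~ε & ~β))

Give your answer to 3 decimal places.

0.889

~δ = 1 − 0.1300 = 0.8700
~δ & β = a·b on (0.8700, 0.6400) = 0.5568
(~δ & β) | ε = a + b − a·b on (0.5568, 0.7400) = 0.8848
δ | γ = a + b − a·b on (0.1300, 0.3100) = 0.3997
~ε = 1 − 0.7400 = 0.2600
~β = 1 − 0.6400 = 0.3600
~ε & ~β = a·b on (0.2600, 0.3600) = 0.0936
(δ | γ) & (~ε & ~β) = a·b on (0.3997, 0.0936) = 0.0374
((~δ & β) | ε) | ((δ | γ) & (~ε & ~β)) = a + b − a·b on (0.8848, 0.0374) = 0.8891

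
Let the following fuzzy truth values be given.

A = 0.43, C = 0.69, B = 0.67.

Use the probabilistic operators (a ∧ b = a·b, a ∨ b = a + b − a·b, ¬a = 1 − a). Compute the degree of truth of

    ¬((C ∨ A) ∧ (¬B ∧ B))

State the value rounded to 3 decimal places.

0.818

C ∨ A = a + b − a·b on (0.6900, 0.4300) = 0.8233
¬B = 1 − 0.6700 = 0.3300
¬B ∧ B = a·b on (0.3300, 0.6700) = 0.2211
(C ∨ A) ∧ (¬B ∧ B) = a·b on (0.8233, 0.2211) = 0.1820
¬((C ∨ A) ∧ (¬B ∧ B)) = 1 − 0.1820 = 0.8180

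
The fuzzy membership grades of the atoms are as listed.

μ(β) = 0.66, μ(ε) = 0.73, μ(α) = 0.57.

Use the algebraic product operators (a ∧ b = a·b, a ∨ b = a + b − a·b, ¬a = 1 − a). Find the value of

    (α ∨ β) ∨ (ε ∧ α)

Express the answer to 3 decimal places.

α ∨ β = a + b − a·b on (0.5700, 0.6600) = 0.8538
ε ∧ α = a·b on (0.7300, 0.5700) = 0.4161
(α ∨ β) ∨ (ε ∧ α) = a + b − a·b on (0.8538, 0.4161) = 0.9146

0.915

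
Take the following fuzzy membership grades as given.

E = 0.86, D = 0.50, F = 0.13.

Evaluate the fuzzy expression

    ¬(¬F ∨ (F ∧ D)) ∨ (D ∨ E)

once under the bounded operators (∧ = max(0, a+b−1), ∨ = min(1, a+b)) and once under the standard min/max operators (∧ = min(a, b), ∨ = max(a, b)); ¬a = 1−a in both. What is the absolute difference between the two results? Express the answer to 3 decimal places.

Under bounded:
  ¬F = 1 − 0.13 = 0.87
  F ∧ D = max(0, a+b−1) on (0.13, 0.50) = 0.00
  ¬F ∨ (F ∧ D) = min(1, a+b) on (0.87, 0.00) = 0.87
  ¬(¬F ∨ (F ∧ D)) = 1 − 0.87 = 0.13
  D ∨ E = min(1, a+b) on (0.50, 0.86) = 1.00
  ¬(¬F ∨ (F ∧ D)) ∨ (D ∨ E) = min(1, a+b) on (0.13, 1.00) = 1.00
  → value = 1.0000
Under standard min/max:
  ¬F = 1 − 0.13 = 0.87
  F ∧ D = min(a, b) on (0.13, 0.50) = 0.13
  ¬F ∨ (F ∧ D) = max(a, b) on (0.87, 0.13) = 0.87
  ¬(¬F ∨ (F ∧ D)) = 1 − 0.87 = 0.13
  D ∨ E = max(a, b) on (0.50, 0.86) = 0.86
  ¬(¬F ∨ (F ∧ D)) ∨ (D ∨ E) = max(a, b) on (0.13, 0.86) = 0.86
  → value = 0.8600
|1.0000 − 0.8600| = 0.140

0.140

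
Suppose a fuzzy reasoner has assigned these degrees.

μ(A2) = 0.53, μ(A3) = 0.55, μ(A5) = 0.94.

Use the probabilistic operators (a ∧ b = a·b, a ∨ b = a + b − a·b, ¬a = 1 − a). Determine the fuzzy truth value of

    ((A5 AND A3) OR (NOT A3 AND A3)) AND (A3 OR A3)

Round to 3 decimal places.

A5 AND A3 = a·b on (0.9400, 0.5500) = 0.5170
NOT A3 = 1 − 0.5500 = 0.4500
NOT A3 AND A3 = a·b on (0.4500, 0.5500) = 0.2475
(A5 AND A3) OR (NOT A3 AND A3) = a + b − a·b on (0.5170, 0.2475) = 0.6365
A3 OR A3 = a + b − a·b on (0.5500, 0.5500) = 0.7975
((A5 AND A3) OR (NOT A3 AND A3)) AND (A3 OR A3) = a·b on (0.6365, 0.7975) = 0.5076

0.508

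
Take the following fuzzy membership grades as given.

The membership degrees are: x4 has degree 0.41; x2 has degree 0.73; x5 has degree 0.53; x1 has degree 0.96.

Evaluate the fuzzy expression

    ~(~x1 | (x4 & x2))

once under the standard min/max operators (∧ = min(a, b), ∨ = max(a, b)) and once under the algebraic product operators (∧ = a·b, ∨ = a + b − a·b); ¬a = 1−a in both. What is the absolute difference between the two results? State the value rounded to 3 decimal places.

Under standard min/max:
  ~x1 = 1 − 0.96 = 0.04
  x4 & x2 = min(a, b) on (0.41, 0.73) = 0.41
  ~x1 | (x4 & x2) = max(a, b) on (0.04, 0.41) = 0.41
  ~(~x1 | (x4 & x2)) = 1 − 0.41 = 0.59
  → value = 0.5900
Under algebraic product:
  ~x1 = 1 − 0.9600 = 0.0400
  x4 & x2 = a·b on (0.4100, 0.7300) = 0.2993
  ~x1 | (x4 & x2) = a + b − a·b on (0.0400, 0.2993) = 0.3273
  ~(~x1 | (x4 & x2)) = 1 − 0.3273 = 0.6727
  → value = 0.6727
|0.5900 − 0.6727| = 0.083

0.083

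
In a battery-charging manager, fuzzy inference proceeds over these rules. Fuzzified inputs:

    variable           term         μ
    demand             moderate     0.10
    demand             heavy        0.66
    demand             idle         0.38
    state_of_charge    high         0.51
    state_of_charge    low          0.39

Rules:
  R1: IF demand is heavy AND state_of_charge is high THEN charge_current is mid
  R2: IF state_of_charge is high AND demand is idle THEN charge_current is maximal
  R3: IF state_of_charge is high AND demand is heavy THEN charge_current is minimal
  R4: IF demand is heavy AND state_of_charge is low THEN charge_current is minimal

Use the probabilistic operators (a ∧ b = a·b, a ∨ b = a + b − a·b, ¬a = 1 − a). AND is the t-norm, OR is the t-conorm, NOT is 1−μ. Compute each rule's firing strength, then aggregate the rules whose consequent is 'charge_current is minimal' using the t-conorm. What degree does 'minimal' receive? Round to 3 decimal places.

R1: heavy=0.66, high=0.51; AND[a·b] → w = 0.3366
R2: high=0.51, idle=0.38; AND[a·b] → w = 0.1938
R3: high=0.51, heavy=0.66; AND[a·b] → w = 0.3366
R4: heavy=0.66, low=0.39; AND[a·b] → w = 0.2574
Rules with consequent 'minimal': {R3, R4} → strengths 0.3366, 0.2574
Aggregate via t-conorm [a + b − a·b]: 0.5074

0.507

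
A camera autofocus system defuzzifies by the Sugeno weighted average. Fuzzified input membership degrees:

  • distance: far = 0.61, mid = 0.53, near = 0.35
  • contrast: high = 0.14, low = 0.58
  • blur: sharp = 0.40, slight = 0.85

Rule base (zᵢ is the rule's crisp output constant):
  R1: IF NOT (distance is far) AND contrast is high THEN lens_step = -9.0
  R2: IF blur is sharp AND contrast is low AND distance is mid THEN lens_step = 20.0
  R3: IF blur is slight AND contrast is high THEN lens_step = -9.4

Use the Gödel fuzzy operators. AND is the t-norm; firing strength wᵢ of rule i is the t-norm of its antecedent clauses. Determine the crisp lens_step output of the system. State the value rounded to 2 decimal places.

7.98

R1 (z=-9.0): ¬far=1−0.61=0.39, high=0.14; AND[min(a, b)] → w = 0.14
R2 (z=20.0): sharp=0.40, low=0.58, mid=0.53; AND[min(a, b)] → w = 0.40
R3 (z=-9.4): slight=0.85, high=0.14; AND[min(a, b)] → w = 0.14
Weighted average = (0.14·-9.0 + 0.40·20.0 + 0.14·-9.4) / (0.14 + 0.40 + 0.14)
  = 5.4240 / 0.6800 = 7.98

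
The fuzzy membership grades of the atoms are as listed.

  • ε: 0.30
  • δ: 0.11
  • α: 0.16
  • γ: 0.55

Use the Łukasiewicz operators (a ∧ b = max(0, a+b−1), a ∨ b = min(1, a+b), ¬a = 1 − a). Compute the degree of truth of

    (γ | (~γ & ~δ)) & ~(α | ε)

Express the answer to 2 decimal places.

0.43

~γ = 1 − 0.55 = 0.45
~δ = 1 − 0.11 = 0.89
~γ & ~δ = max(0, a+b−1) on (0.45, 0.89) = 0.34
γ | (~γ & ~δ) = min(1, a+b) on (0.55, 0.34) = 0.89
α | ε = min(1, a+b) on (0.16, 0.30) = 0.46
~(α | ε) = 1 − 0.46 = 0.54
(γ | (~γ & ~δ)) & ~(α | ε) = max(0, a+b−1) on (0.89, 0.54) = 0.43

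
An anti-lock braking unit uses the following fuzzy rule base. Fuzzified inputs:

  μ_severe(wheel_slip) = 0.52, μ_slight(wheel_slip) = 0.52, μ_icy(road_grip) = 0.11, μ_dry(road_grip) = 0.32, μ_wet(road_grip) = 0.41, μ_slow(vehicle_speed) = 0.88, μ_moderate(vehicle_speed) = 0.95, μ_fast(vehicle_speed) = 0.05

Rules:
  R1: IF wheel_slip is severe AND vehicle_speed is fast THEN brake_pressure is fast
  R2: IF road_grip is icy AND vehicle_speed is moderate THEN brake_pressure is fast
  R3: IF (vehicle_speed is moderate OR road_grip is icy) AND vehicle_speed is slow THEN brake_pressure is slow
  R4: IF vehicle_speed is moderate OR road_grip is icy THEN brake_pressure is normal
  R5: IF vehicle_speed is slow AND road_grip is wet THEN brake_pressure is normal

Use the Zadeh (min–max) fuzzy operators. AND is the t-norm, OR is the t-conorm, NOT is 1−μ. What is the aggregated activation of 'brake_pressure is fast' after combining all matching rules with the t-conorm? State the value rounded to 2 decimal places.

R1: severe=0.52, fast=0.05; AND[min(a, b)] → w = 0.05
R2: icy=0.11, moderate=0.95; AND[min(a, b)] → w = 0.11
R3: (moderate=0.95 OR icy=0.11) = 0.95; AND[min(a, b)] with slow=0.88 → w = 0.88
R4: moderate=0.95, icy=0.11; OR[max(a, b)] → w = 0.95
R5: slow=0.88, wet=0.41; AND[min(a, b)] → w = 0.41
Rules with consequent 'fast': {R1, R2} → strengths 0.05, 0.11
Aggregate via t-conorm [max(a, b)]: 0.11

0.11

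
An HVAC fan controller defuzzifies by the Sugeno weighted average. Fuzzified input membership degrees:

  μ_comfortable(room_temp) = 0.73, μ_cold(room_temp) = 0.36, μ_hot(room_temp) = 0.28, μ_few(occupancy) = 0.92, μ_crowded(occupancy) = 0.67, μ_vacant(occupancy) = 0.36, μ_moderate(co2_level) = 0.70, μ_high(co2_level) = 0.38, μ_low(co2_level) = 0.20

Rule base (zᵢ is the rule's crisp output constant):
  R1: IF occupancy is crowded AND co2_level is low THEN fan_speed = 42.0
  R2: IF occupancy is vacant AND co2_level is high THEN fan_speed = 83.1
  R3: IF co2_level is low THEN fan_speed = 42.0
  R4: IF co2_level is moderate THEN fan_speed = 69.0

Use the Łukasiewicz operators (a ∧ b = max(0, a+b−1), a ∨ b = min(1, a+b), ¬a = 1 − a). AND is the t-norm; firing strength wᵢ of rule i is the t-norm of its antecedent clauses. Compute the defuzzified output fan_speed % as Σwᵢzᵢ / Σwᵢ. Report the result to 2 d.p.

63.00

R1 (z=42.0): crowded=0.67, low=0.20; AND[max(0, a+b−1)] → w = 0.00
R2 (z=83.1): vacant=0.36, high=0.38; AND[max(0, a+b−1)] → w = 0.00
R3 (z=42.0): low=0.20 → w = 0.20
R4 (z=69.0): moderate=0.70 → w = 0.70
Weighted average = (0.00·42.0 + 0.00·83.1 + 0.20·42.0 + 0.70·69.0) / (0.00 + 0.00 + 0.20 + 0.70)
  = 56.7000 / 0.9000 = 63.00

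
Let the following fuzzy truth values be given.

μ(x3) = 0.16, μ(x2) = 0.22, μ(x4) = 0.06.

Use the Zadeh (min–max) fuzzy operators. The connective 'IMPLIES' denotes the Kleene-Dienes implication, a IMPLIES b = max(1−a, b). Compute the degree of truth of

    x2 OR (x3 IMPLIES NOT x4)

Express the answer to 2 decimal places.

0.94

NOT x4 = 1 − 0.06 = 0.94
x3 IMPLIES NOT x4  [Kleene-Dienes: max(1−a, b)] with a=0.16, b=0.94 → 0.94
x2 OR (x3 IMPLIES NOT x4) = max(a, b) on (0.22, 0.94) = 0.94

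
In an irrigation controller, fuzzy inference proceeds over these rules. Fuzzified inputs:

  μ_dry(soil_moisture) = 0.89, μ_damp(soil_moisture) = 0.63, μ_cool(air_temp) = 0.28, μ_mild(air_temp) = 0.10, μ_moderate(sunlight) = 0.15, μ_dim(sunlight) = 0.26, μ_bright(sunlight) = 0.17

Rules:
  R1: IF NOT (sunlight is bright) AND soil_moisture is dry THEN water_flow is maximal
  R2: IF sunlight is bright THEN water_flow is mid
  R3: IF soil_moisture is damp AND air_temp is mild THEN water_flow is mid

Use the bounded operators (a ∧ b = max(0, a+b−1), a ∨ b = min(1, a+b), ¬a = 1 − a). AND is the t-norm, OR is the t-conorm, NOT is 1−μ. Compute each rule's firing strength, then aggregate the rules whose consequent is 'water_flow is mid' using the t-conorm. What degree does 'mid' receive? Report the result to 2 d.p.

R1: ¬bright=1−0.17=0.83, dry=0.89; AND[max(0, a+b−1)] → w = 0.72
R2: bright=0.17 → w = 0.17
R3: damp=0.63, mild=0.10; AND[max(0, a+b−1)] → w = 0.00
Rules with consequent 'mid': {R2, R3} → strengths 0.17, 0.00
Aggregate via t-conorm [min(1, a+b)]: 0.17

0.17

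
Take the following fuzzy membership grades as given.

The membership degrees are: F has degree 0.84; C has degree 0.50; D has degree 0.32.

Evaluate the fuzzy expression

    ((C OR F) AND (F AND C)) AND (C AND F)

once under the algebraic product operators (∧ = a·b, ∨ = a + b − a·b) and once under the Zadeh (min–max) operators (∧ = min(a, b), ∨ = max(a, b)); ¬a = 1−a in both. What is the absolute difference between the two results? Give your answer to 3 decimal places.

0.338

Under algebraic product:
  C OR F = a + b − a·b on (0.5000, 0.8400) = 0.9200
  F AND C = a·b on (0.8400, 0.5000) = 0.4200
  (C OR F) AND (F AND C) = a·b on (0.9200, 0.4200) = 0.3864
  C AND F = a·b on (0.5000, 0.8400) = 0.4200
  ((C OR F) AND (F AND C)) AND (C AND F) = a·b on (0.3864, 0.4200) = 0.1623
  → value = 0.1623
Under Zadeh (min–max):
  C OR F = max(a, b) on (0.50, 0.84) = 0.84
  F AND C = min(a, b) on (0.84, 0.50) = 0.50
  (C OR F) AND (F AND C) = min(a, b) on (0.84, 0.50) = 0.50
  C AND F = min(a, b) on (0.50, 0.84) = 0.50
  ((C OR F) AND (F AND C)) AND (C AND F) = min(a, b) on (0.50, 0.50) = 0.50
  → value = 0.5000
|0.1623 − 0.5000| = 0.338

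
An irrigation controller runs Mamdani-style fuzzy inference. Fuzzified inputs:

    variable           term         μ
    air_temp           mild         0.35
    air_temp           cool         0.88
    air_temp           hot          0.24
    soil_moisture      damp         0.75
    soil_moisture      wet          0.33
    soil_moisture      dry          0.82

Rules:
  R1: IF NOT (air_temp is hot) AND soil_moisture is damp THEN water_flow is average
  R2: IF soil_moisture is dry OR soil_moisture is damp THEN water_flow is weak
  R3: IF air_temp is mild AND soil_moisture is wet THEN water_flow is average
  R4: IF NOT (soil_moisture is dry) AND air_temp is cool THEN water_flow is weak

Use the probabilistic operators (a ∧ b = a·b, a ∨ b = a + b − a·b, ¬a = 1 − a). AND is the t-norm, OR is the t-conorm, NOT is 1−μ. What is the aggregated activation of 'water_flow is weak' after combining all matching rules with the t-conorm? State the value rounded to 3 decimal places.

R1: ¬hot=1−0.24=0.76, damp=0.75; AND[a·b] → w = 0.5700
R2: dry=0.82, damp=0.75; OR[a + b − a·b] → w = 0.9550
R3: mild=0.35, wet=0.33; AND[a·b] → w = 0.1155
R4: ¬dry=1−0.82=0.18, cool=0.88; AND[a·b] → w = 0.1584
Rules with consequent 'weak': {R2, R4} → strengths 0.9550, 0.1584
Aggregate via t-conorm [a + b − a·b]: 0.9621

0.962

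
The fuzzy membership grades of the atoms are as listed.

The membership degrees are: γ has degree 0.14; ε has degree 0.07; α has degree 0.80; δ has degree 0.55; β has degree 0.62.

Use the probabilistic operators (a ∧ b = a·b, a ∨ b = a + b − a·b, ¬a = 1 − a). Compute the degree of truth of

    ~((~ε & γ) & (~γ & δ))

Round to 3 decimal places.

0.938

~ε = 1 − 0.0700 = 0.9300
~ε & γ = a·b on (0.9300, 0.1400) = 0.1302
~γ = 1 − 0.1400 = 0.8600
~γ & δ = a·b on (0.8600, 0.5500) = 0.4730
(~ε & γ) & (~γ & δ) = a·b on (0.1302, 0.4730) = 0.0616
~((~ε & γ) & (~γ & δ)) = 1 − 0.0616 = 0.9384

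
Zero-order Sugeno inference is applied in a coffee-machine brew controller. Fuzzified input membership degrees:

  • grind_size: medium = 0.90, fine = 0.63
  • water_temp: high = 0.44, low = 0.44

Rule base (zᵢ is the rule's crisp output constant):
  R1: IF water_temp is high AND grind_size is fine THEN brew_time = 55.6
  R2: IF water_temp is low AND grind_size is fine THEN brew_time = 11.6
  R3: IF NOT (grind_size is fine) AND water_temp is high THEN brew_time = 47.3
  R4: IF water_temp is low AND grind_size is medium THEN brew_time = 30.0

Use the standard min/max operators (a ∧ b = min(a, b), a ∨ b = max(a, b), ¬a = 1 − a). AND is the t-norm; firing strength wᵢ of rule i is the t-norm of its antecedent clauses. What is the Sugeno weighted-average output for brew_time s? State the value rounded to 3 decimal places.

R1 (z=55.6): high=0.44, fine=0.63; AND[min(a, b)] → w = 0.44
R2 (z=11.6): low=0.44, fine=0.63; AND[min(a, b)] → w = 0.44
R3 (z=47.3): ¬fine=1−0.63=0.37, high=0.44; AND[min(a, b)] → w = 0.37
R4 (z=30.0): low=0.44, medium=0.90; AND[min(a, b)] → w = 0.44
Weighted average = (0.44·55.6 + 0.44·11.6 + 0.37·47.3 + 0.44·30.0) / (0.44 + 0.44 + 0.37 + 0.44)
  = 60.2690 / 1.6900 = 35.662

35.662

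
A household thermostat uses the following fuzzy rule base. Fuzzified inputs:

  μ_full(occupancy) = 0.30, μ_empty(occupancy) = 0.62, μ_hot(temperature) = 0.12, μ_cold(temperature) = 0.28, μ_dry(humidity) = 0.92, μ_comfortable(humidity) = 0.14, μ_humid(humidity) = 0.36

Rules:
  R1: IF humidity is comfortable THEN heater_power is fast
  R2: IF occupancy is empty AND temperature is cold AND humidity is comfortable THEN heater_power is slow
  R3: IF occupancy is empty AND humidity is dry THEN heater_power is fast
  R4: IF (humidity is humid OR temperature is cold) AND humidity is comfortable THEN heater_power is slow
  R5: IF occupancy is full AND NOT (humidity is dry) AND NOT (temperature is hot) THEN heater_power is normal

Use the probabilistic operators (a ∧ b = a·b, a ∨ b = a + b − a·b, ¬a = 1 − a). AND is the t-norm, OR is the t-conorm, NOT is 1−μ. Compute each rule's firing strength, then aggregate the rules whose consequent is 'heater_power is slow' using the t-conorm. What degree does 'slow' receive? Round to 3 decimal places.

0.098

R1: comfortable=0.14 → w = 0.1400
R2: empty=0.62, cold=0.28, comfortable=0.14; AND[a·b] → w = 0.0243
R3: empty=0.62, dry=0.92; AND[a·b] → w = 0.5704
R4: (humid=0.36 OR cold=0.28) = 0.5392; AND[a·b] with comfortable=0.14 → w = 0.0755
R5: full=0.30, ¬dry=1−0.92=0.08, ¬hot=1−0.12=0.88; AND[a·b] → w = 0.0211
Rules with consequent 'slow': {R2, R4} → strengths 0.0243, 0.0755
Aggregate via t-conorm [a + b − a·b]: 0.0980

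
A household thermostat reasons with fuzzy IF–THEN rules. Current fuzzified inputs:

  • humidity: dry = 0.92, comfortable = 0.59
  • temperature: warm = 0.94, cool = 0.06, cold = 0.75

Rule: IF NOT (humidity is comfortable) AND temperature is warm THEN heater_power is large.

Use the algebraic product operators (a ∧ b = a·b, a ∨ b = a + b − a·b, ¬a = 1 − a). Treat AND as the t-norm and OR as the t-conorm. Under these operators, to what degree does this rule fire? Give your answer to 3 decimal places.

firing strength: ¬comfortable=1−0.59=0.41, warm=0.94; AND[a·b] → w = 0.3854

0.385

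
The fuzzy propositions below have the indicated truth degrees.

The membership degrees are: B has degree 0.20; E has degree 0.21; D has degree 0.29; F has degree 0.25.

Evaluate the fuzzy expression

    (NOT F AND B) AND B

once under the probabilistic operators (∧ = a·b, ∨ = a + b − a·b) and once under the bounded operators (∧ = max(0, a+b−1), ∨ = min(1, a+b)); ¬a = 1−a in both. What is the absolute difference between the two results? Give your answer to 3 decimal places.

0.030

Under probabilistic:
  NOT F = 1 − 0.2500 = 0.7500
  NOT F AND B = a·b on (0.7500, 0.2000) = 0.1500
  (NOT F AND B) AND B = a·b on (0.1500, 0.2000) = 0.0300
  → value = 0.0300
Under bounded:
  NOT F = 1 − 0.25 = 0.75
  NOT F AND B = max(0, a+b−1) on (0.75, 0.20) = 0.00
  (NOT F AND B) AND B = max(0, a+b−1) on (0.00, 0.20) = 0.00
  → value = 0.0000
|0.0300 − 0.0000| = 0.030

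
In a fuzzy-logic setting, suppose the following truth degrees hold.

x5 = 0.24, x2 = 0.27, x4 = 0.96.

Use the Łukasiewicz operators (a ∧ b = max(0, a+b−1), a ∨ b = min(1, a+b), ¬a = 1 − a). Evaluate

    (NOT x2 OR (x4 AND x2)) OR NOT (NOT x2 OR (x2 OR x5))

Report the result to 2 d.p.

NOT x2 = 1 − 0.27 = 0.73
x4 AND x2 = max(0, a+b−1) on (0.96, 0.27) = 0.23
NOT x2 OR (x4 AND x2) = min(1, a+b) on (0.73, 0.23) = 0.96
NOT x2 = 1 − 0.27 = 0.73
x2 OR x5 = min(1, a+b) on (0.27, 0.24) = 0.51
NOT x2 OR (x2 OR x5) = min(1, a+b) on (0.73, 0.51) = 1.00
NOT (NOT x2 OR (x2 OR x5)) = 1 − 1.00 = 0.00
(NOT x2 OR (x4 AND x2)) OR NOT (NOT x2 OR (x2 OR x5)) = min(1, a+b) on (0.96, 0.00) = 0.96

0.96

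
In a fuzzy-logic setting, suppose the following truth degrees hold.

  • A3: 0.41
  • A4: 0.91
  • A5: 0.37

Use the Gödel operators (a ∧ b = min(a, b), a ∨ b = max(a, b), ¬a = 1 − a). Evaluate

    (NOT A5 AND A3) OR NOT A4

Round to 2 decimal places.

0.41

NOT A5 = 1 − 0.37 = 0.63
NOT A5 AND A3 = min(a, b) on (0.63, 0.41) = 0.41
NOT A4 = 1 − 0.91 = 0.09
(NOT A5 AND A3) OR NOT A4 = max(a, b) on (0.41, 0.09) = 0.41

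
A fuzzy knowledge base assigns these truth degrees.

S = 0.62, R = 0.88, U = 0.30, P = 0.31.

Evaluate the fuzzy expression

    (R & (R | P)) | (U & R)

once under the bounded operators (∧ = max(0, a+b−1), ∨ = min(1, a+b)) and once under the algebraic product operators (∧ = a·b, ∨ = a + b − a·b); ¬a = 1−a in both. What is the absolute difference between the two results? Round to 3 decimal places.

Under bounded:
  R | P = min(1, a+b) on (0.88, 0.31) = 1.00
  R & (R | P) = max(0, a+b−1) on (0.88, 1.00) = 0.88
  U & R = max(0, a+b−1) on (0.30, 0.88) = 0.18
  (R & (R | P)) | (U & R) = min(1, a+b) on (0.88, 0.18) = 1.00
  → value = 1.0000
Under algebraic product:
  R | P = a + b − a·b on (0.8800, 0.3100) = 0.9172
  R & (R | P) = a·b on (0.8800, 0.9172) = 0.8071
  U & R = a·b on (0.3000, 0.8800) = 0.2640
  (R & (R | P)) | (U & R) = a + b − a·b on (0.8071, 0.2640) = 0.8581
  → value = 0.8581
|1.0000 − 0.8581| = 0.142

0.142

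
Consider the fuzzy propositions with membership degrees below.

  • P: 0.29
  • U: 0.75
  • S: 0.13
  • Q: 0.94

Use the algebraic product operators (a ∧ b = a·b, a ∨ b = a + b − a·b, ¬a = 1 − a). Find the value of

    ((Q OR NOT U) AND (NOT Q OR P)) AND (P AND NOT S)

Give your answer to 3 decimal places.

0.080

NOT U = 1 − 0.7500 = 0.2500
Q OR NOT U = a + b − a·b on (0.9400, 0.2500) = 0.9550
NOT Q = 1 − 0.9400 = 0.0600
NOT Q OR P = a + b − a·b on (0.0600, 0.2900) = 0.3326
(Q OR NOT U) AND (NOT Q OR P) = a·b on (0.9550, 0.3326) = 0.3176
NOT S = 1 − 0.1300 = 0.8700
P AND NOT S = a·b on (0.2900, 0.8700) = 0.2523
((Q OR NOT U) AND (NOT Q OR P)) AND (P AND NOT S) = a·b on (0.3176, 0.2523) = 0.0801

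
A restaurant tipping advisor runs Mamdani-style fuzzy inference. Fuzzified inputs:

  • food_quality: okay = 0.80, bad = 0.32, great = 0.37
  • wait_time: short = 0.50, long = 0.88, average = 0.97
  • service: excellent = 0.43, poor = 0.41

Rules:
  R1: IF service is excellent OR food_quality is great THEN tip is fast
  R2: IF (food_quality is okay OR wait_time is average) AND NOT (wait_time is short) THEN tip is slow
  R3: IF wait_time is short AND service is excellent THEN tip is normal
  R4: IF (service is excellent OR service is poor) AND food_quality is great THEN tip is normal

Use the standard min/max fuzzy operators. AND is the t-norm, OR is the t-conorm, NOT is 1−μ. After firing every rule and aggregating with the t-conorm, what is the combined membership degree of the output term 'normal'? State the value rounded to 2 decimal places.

0.43

R1: excellent=0.43, great=0.37; OR[max(a, b)] → w = 0.43
R2: (okay=0.80 OR average=0.97) = 0.97; AND[min(a, b)] with ¬short=1−0.50=0.50 → w = 0.50
R3: short=0.50, excellent=0.43; AND[min(a, b)] → w = 0.43
R4: (excellent=0.43 OR poor=0.41) = 0.43; AND[min(a, b)] with great=0.37 → w = 0.37
Rules with consequent 'normal': {R3, R4} → strengths 0.43, 0.37
Aggregate via t-conorm [max(a, b)]: 0.43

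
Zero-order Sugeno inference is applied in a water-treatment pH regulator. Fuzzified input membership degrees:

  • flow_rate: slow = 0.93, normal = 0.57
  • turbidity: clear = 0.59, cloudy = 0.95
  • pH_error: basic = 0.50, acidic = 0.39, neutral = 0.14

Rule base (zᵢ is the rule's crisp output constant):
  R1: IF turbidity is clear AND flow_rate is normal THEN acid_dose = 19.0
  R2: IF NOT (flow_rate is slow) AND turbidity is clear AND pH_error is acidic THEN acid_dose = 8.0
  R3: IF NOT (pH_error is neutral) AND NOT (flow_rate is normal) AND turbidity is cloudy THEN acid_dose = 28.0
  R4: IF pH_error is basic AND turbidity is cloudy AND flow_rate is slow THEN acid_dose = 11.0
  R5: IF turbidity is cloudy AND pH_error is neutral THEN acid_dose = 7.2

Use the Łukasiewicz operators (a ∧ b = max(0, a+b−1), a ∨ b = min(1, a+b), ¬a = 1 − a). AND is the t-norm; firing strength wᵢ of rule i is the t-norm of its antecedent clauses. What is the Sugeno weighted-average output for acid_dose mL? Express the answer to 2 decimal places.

16.77

R1 (z=19.0): clear=0.59, normal=0.57; AND[max(0, a+b−1)] → w = 0.16
R2 (z=8.0): ¬slow=1−0.93=0.07, clear=0.59, acidic=0.39; AND[max(0, a+b−1)] → w = 0.00
R3 (z=28.0): ¬neutral=1−0.14=0.86, ¬normal=1−0.57=0.43, cloudy=0.95; AND[max(0, a+b−1)] → w = 0.24
R4 (z=11.0): basic=0.50, cloudy=0.95, slow=0.93; AND[max(0, a+b−1)] → w = 0.38
R5 (z=7.2): cloudy=0.95, neutral=0.14; AND[max(0, a+b−1)] → w = 0.09
Weighted average = (0.16·19.0 + 0.00·8.0 + 0.24·28.0 + 0.38·11.0 + 0.09·7.2) / (0.16 + 0.00 + 0.24 + 0.38 + 0.09)
  = 14.5880 / 0.8700 = 16.77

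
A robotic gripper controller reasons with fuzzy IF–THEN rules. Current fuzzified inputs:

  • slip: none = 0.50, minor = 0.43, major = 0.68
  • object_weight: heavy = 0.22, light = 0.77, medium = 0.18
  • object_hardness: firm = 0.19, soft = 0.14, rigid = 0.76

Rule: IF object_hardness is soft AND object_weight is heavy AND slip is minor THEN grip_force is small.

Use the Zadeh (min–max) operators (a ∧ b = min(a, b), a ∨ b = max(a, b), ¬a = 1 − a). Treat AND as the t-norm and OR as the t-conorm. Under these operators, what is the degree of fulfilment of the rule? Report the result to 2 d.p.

firing strength: soft=0.14, heavy=0.22, minor=0.43; AND[min(a, b)] → w = 0.14

0.14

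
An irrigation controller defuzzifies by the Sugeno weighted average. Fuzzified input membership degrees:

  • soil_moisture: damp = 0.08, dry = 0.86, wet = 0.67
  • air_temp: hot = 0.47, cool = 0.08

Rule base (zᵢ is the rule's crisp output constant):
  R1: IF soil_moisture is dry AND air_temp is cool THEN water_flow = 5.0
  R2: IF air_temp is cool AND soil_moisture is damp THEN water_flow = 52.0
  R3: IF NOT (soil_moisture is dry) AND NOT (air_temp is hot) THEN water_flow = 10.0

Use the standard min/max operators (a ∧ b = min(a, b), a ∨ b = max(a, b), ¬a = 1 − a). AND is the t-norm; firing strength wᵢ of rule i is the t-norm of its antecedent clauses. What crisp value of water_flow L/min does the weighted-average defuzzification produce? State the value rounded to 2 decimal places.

R1 (z=5.0): dry=0.86, cool=0.08; AND[min(a, b)] → w = 0.08
R2 (z=52.0): cool=0.08, damp=0.08; AND[min(a, b)] → w = 0.08
R3 (z=10.0): ¬dry=1−0.86=0.14, ¬hot=1−0.47=0.53; AND[min(a, b)] → w = 0.14
Weighted average = (0.08·5.0 + 0.08·52.0 + 0.14·10.0) / (0.08 + 0.08 + 0.14)
  = 5.9600 / 0.3000 = 19.87

19.87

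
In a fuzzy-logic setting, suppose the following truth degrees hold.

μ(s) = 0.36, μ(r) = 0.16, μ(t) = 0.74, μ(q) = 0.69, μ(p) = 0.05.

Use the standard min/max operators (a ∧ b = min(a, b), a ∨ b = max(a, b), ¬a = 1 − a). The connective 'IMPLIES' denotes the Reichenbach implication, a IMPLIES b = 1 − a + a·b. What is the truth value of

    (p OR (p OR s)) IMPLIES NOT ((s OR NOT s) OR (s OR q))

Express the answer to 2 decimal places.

p OR s = max(a, b) on (0.05, 0.36) = 0.36
p OR (p OR s) = max(a, b) on (0.05, 0.36) = 0.36
NOT s = 1 − 0.36 = 0.64
s OR NOT s = max(a, b) on (0.36, 0.64) = 0.64
s OR q = max(a, b) on (0.36, 0.69) = 0.69
(s OR NOT s) OR (s OR q) = max(a, b) on (0.64, 0.69) = 0.69
NOT ((s OR NOT s) OR (s OR q)) = 1 − 0.69 = 0.31
(p OR (p OR s)) IMPLIES NOT ((s OR NOT s) OR (s OR q))  [Reichenbach: 1 − a + a·b] with a=0.36, b=0.31 → 0.75

0.75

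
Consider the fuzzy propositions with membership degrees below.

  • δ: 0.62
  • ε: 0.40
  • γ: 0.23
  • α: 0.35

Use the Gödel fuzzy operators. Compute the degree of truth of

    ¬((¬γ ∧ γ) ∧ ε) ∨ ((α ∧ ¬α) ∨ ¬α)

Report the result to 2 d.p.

¬γ = 1 − 0.23 = 0.77
¬γ ∧ γ = min(a, b) on (0.77, 0.23) = 0.23
(¬γ ∧ γ) ∧ ε = min(a, b) on (0.23, 0.40) = 0.23
¬((¬γ ∧ γ) ∧ ε) = 1 − 0.23 = 0.77
¬α = 1 − 0.35 = 0.65
α ∧ ¬α = min(a, b) on (0.35, 0.65) = 0.35
¬α = 1 − 0.35 = 0.65
(α ∧ ¬α) ∨ ¬α = max(a, b) on (0.35, 0.65) = 0.65
¬((¬γ ∧ γ) ∧ ε) ∨ ((α ∧ ¬α) ∨ ¬α) = max(a, b) on (0.77, 0.65) = 0.77

0.77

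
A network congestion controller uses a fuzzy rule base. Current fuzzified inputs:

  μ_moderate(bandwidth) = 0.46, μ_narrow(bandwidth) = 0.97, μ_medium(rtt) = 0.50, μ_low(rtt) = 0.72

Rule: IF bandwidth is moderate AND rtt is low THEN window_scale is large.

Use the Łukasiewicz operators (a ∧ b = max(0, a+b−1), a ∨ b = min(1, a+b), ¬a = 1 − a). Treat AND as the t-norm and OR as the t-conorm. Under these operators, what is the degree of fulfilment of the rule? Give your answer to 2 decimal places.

0.18

firing strength: moderate=0.46, low=0.72; AND[max(0, a+b−1)] → w = 0.18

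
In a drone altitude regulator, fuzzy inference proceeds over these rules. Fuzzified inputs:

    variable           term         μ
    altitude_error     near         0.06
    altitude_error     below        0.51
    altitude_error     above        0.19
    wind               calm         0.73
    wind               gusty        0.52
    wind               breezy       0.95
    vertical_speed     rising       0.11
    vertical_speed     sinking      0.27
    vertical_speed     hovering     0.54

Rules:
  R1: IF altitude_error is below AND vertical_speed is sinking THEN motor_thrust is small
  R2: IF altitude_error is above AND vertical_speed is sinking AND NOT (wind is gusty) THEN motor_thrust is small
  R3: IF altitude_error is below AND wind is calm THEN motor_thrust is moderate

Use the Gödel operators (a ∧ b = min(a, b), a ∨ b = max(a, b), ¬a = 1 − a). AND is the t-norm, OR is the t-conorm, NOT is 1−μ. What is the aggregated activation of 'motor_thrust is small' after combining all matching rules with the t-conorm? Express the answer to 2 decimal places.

R1: below=0.51, sinking=0.27; AND[min(a, b)] → w = 0.27
R2: above=0.19, sinking=0.27, ¬gusty=1−0.52=0.48; AND[min(a, b)] → w = 0.19
R3: below=0.51, calm=0.73; AND[min(a, b)] → w = 0.51
Rules with consequent 'small': {R1, R2} → strengths 0.27, 0.19
Aggregate via t-conorm [max(a, b)]: 0.27

0.27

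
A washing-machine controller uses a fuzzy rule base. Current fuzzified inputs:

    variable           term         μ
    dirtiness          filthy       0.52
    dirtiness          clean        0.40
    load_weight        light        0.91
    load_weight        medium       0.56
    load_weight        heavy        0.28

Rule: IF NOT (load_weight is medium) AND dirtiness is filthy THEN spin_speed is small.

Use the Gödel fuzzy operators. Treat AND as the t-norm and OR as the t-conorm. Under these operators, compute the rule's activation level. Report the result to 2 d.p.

firing strength: ¬medium=1−0.56=0.44, filthy=0.52; AND[min(a, b)] → w = 0.44

0.44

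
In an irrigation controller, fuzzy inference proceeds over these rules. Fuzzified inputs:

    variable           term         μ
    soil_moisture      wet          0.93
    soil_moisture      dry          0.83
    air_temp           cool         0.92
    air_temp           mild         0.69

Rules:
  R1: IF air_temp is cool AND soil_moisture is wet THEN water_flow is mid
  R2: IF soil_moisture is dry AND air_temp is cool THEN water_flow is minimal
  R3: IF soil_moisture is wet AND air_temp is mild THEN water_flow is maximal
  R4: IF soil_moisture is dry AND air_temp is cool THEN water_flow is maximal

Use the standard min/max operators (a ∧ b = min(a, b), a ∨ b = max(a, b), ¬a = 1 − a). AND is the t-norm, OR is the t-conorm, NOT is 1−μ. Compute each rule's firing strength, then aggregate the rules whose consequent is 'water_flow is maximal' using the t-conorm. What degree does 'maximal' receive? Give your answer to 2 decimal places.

0.83

R1: cool=0.92, wet=0.93; AND[min(a, b)] → w = 0.92
R2: dry=0.83, cool=0.92; AND[min(a, b)] → w = 0.83
R3: wet=0.93, mild=0.69; AND[min(a, b)] → w = 0.69
R4: dry=0.83, cool=0.92; AND[min(a, b)] → w = 0.83
Rules with consequent 'maximal': {R3, R4} → strengths 0.69, 0.83
Aggregate via t-conorm [max(a, b)]: 0.83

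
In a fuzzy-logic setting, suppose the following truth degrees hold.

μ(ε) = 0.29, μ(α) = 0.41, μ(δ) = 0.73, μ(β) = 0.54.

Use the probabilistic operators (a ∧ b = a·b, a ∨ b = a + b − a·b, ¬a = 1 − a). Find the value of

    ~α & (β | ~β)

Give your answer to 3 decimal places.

0.443

~α = 1 − 0.4100 = 0.5900
~β = 1 − 0.5400 = 0.4600
β | ~β = a + b − a·b on (0.5400, 0.4600) = 0.7516
~α & (β | ~β) = a·b on (0.5900, 0.7516) = 0.4434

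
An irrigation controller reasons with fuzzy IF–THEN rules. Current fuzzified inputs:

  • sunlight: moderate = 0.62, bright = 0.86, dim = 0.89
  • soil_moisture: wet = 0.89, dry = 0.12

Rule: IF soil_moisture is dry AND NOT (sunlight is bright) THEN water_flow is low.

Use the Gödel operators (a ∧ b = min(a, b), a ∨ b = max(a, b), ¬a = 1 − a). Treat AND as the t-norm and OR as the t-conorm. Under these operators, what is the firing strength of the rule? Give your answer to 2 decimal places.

firing strength: dry=0.12, ¬bright=1−0.86=0.14; AND[min(a, b)] → w = 0.12

0.12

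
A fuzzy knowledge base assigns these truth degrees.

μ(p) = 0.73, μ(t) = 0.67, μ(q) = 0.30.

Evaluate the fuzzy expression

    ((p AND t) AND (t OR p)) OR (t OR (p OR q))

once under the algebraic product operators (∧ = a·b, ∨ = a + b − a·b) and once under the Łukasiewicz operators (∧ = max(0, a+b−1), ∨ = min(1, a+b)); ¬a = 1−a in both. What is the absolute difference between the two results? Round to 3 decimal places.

Under algebraic product:
  p AND t = a·b on (0.7300, 0.6700) = 0.4891
  t OR p = a + b − a·b on (0.6700, 0.7300) = 0.9109
  (p AND t) AND (t OR p) = a·b on (0.4891, 0.9109) = 0.4455
  p OR q = a + b − a·b on (0.7300, 0.3000) = 0.8110
  t OR (p OR q) = a + b − a·b on (0.6700, 0.8110) = 0.9376
  ((p AND t) AND (t OR p)) OR (t OR (p OR q)) = a + b − a·b on (0.4455, 0.9376) = 0.9654
  → value = 0.9654
Under Łukasiewicz:
  p AND t = max(0, a+b−1) on (0.73, 0.67) = 0.40
  t OR p = min(1, a+b) on (0.67, 0.73) = 1.00
  (p AND t) AND (t OR p) = max(0, a+b−1) on (0.40, 1.00) = 0.40
  p OR q = min(1, a+b) on (0.73, 0.30) = 1.00
  t OR (p OR q) = min(1, a+b) on (0.67, 1.00) = 1.00
  ((p AND t) AND (t OR p)) OR (t OR (p OR q)) = min(1, a+b) on (0.40, 1.00) = 1.00
  → value = 1.0000
|0.9654 − 1.0000| = 0.035

0.035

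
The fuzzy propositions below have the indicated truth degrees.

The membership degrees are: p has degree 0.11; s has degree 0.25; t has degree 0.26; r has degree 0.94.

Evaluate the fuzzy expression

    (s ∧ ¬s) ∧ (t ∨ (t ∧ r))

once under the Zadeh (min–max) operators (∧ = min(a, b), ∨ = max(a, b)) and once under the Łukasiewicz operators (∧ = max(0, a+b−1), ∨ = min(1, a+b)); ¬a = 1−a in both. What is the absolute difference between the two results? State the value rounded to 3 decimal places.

Under Zadeh (min–max):
  ¬s = 1 − 0.25 = 0.75
  s ∧ ¬s = min(a, b) on (0.25, 0.75) = 0.25
  t ∧ r = min(a, b) on (0.26, 0.94) = 0.26
  t ∨ (t ∧ r) = max(a, b) on (0.26, 0.26) = 0.26
  (s ∧ ¬s) ∧ (t ∨ (t ∧ r)) = min(a, b) on (0.25, 0.26) = 0.25
  → value = 0.2500
Under Łukasiewicz:
  ¬s = 1 − 0.25 = 0.75
  s ∧ ¬s = max(0, a+b−1) on (0.25, 0.75) = 0.00
  t ∧ r = max(0, a+b−1) on (0.26, 0.94) = 0.20
  t ∨ (t ∧ r) = min(1, a+b) on (0.26, 0.20) = 0.46
  (s ∧ ¬s) ∧ (t ∨ (t ∧ r)) = max(0, a+b−1) on (0.00, 0.46) = 0.00
  → value = 0.0000
|0.2500 − 0.0000| = 0.250

0.250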